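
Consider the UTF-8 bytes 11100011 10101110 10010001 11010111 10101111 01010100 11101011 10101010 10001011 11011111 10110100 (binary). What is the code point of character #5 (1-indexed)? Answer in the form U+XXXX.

U+07F4

Offset 0: leading byte 0xE3 = 11100011 → 3-byte char #1 = E3 AE 91.
Offset 3: leading byte 0xD7 = 11010111 → 2-byte char #2 = D7 AF.
Offset 5: leading byte 0x54 = 01010100 → 1-byte char #3 = 54.
Offset 6: leading byte 0xEB = 11101011 → 3-byte char #4 = EB AA 8B.
Offset 9: leading byte 0xDF = 11011111 → 2-byte char #5 = DF B4.
Leading byte 0xDF = 11011111 matches 110xxxxx → 2-byte sequence.
Byte 1: 0xDF = 11011111, payload 11111 (5 bits).
Byte 2: 0xB4 = 10110100 (10xxxxxx ✓), payload 110100.
Concatenate: 11111110100 = 0x7F4 (11 bits → U+07F4).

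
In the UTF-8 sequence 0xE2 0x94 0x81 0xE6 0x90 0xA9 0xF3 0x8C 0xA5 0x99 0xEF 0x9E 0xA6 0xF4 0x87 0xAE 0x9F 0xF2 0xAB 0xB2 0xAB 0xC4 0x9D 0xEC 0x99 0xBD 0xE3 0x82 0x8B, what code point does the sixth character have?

U+ABCAB

Offset 0: leading byte 0xE2 = 11100010 → 3-byte char #1 = E2 94 81.
Offset 3: leading byte 0xE6 = 11100110 → 3-byte char #2 = E6 90 A9.
Offset 6: leading byte 0xF3 = 11110011 → 4-byte char #3 = F3 8C A5 99.
Offset 10: leading byte 0xEF = 11101111 → 3-byte char #4 = EF 9E A6.
Offset 13: leading byte 0xF4 = 11110100 → 4-byte char #5 = F4 87 AE 9F.
Offset 17: leading byte 0xF2 = 11110010 → 4-byte char #6 = F2 AB B2 AB.
Leading byte 0xF2 = 11110010 matches 11110xxx → 4-byte sequence.
Byte 1: 0xF2 = 11110010, payload 010 (3 bits).
Byte 2: 0xAB = 10101011 (10xxxxxx ✓), payload 101011.
Byte 3: 0xB2 = 10110010 (10xxxxxx ✓), payload 110010.
Byte 4: 0xAB = 10101011 (10xxxxxx ✓), payload 101011.
Concatenate: 010101011110010101011 = 0xABCAB (21 bits → U+ABCAB).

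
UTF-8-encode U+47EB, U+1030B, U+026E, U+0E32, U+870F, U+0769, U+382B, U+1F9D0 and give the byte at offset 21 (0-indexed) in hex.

0x9F

U+47EB → 3-byte form E4 9F AB at offsets 0–2.
U+1030B → 4-byte form F0 90 8C 8B at offsets 3–6.
U+026E → 2-byte form C9 AE at offsets 7–8.
U+0E32 → 3-byte form E0 B8 B2 at offsets 9–11.
U+870F → 3-byte form E8 9C 8F at offsets 12–14.
U+0769 → 2-byte form DD A9 at offsets 15–16.
U+382B → 3-byte form E3 A0 AB at offsets 17–19.
U+1F9D0 → 4-byte form F0 9F A7 90 at offsets 20–23.
Offset 21 falls in char 8's range; it's byte 2 of F0 9F A7 90 = 0x9F.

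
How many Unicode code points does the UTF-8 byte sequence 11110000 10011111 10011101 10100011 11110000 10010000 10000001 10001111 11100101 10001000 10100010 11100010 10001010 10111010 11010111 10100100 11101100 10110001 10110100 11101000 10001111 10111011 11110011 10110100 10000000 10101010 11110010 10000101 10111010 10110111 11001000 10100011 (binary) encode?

10

Byte at offset 0: 0xF0 = 11110000 → 4-byte char (#1). Advance 4.
Byte at offset 4: 0xF0 = 11110000 → 4-byte char (#2). Advance 4.
Byte at offset 8: 0xE5 = 11100101 → 3-byte char (#3). Advance 3.
Byte at offset 11: 0xE2 = 11100010 → 3-byte char (#4). Advance 3.
Byte at offset 14: 0xD7 = 11010111 → 2-byte char (#5). Advance 2.
Byte at offset 16: 0xEC = 11101100 → 3-byte char (#6). Advance 3.
Byte at offset 19: 0xE8 = 11101000 → 3-byte char (#7). Advance 3.
Byte at offset 22: 0xF3 = 11110011 → 4-byte char (#8). Advance 4.
Byte at offset 26: 0xF2 = 11110010 → 4-byte char (#9). Advance 4.
Byte at offset 30: 0xC8 = 11001000 → 2-byte char (#10). Advance 2.
Reached end at offset 32 after 10 code points.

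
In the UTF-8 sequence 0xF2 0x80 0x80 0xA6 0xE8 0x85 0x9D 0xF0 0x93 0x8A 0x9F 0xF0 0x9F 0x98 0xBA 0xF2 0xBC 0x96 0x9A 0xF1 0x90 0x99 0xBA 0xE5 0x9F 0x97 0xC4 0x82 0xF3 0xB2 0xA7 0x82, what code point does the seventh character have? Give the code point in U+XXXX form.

Offset 0: leading byte 0xF2 = 11110010 → 4-byte char #1 = F2 80 80 A6.
Offset 4: leading byte 0xE8 = 11101000 → 3-byte char #2 = E8 85 9D.
Offset 7: leading byte 0xF0 = 11110000 → 4-byte char #3 = F0 93 8A 9F.
Offset 11: leading byte 0xF0 = 11110000 → 4-byte char #4 = F0 9F 98 BA.
Offset 15: leading byte 0xF2 = 11110010 → 4-byte char #5 = F2 BC 96 9A.
Offset 19: leading byte 0xF1 = 11110001 → 4-byte char #6 = F1 90 99 BA.
Offset 23: leading byte 0xE5 = 11100101 → 3-byte char #7 = E5 9F 97.
Leading byte 0xE5 = 11100101 matches 1110xxxx → 3-byte sequence.
Byte 1: 0xE5 = 11100101, payload 0101 (4 bits).
Byte 2: 0x9F = 10011111 (10xxxxxx ✓), payload 011111.
Byte 3: 0x97 = 10010111 (10xxxxxx ✓), payload 010111.
Concatenate: 0101011111010111 = 0x57D7 (16 bits → U+57D7).

U+57D7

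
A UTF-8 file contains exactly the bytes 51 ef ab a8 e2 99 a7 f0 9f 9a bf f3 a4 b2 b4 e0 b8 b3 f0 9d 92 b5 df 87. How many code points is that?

Byte at offset 0: 0x51 = 01010001 → 1-byte char (#1). Advance 1.
Byte at offset 1: 0xEF = 11101111 → 3-byte char (#2). Advance 3.
Byte at offset 4: 0xE2 = 11100010 → 3-byte char (#3). Advance 3.
Byte at offset 7: 0xF0 = 11110000 → 4-byte char (#4). Advance 4.
Byte at offset 11: 0xF3 = 11110011 → 4-byte char (#5). Advance 4.
Byte at offset 15: 0xE0 = 11100000 → 3-byte char (#6). Advance 3.
Byte at offset 18: 0xF0 = 11110000 → 4-byte char (#7). Advance 4.
Byte at offset 22: 0xDF = 11011111 → 2-byte char (#8). Advance 2.
Reached end at offset 24 after 8 code points.

8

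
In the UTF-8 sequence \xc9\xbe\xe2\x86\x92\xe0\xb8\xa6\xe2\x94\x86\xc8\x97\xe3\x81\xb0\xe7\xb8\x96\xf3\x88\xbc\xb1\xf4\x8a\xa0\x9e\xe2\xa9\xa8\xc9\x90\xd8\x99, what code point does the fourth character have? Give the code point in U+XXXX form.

U+2506

Offset 0: leading byte 0xC9 = 11001001 → 2-byte char #1 = C9 BE.
Offset 2: leading byte 0xE2 = 11100010 → 3-byte char #2 = E2 86 92.
Offset 5: leading byte 0xE0 = 11100000 → 3-byte char #3 = E0 B8 A6.
Offset 8: leading byte 0xE2 = 11100010 → 3-byte char #4 = E2 94 86.
Leading byte 0xE2 = 11100010 matches 1110xxxx → 3-byte sequence.
Byte 1: 0xE2 = 11100010, payload 0010 (4 bits).
Byte 2: 0x94 = 10010100 (10xxxxxx ✓), payload 010100.
Byte 3: 0x86 = 10000110 (10xxxxxx ✓), payload 000110.
Concatenate: 0010010100000110 = 0x2506 (16 bits → U+2506).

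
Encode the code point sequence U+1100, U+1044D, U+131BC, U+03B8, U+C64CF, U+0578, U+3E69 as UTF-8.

U+1100: 3-byte form → E1 84 80.
U+1044D: 4-byte form → F0 90 91 8D.
U+131BC: 4-byte form → F0 93 86 BC.
U+03B8: 2-byte form → CE B8.
U+C64CF: 4-byte form → F3 86 93 8F.
U+0578: 2-byte form → D5 B8.
U+3E69: 3-byte form → E3 B9 A9.
Concatenated (22 bytes): E1 84 80 F0 90 91 8D F0 93 86 BC CE B8 F3 86 93 8F D5 B8 E3 B9 A9.

E1 84 80 F0 90 91 8D F0 93 86 BC CE B8 F3 86 93 8F D5 B8 E3 B9 A9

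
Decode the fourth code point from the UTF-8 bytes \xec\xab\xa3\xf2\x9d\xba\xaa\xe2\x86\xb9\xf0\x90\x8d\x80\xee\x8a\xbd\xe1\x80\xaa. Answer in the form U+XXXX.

Offset 0: leading byte 0xEC = 11101100 → 3-byte char #1 = EC AB A3.
Offset 3: leading byte 0xF2 = 11110010 → 4-byte char #2 = F2 9D BA AA.
Offset 7: leading byte 0xE2 = 11100010 → 3-byte char #3 = E2 86 B9.
Offset 10: leading byte 0xF0 = 11110000 → 4-byte char #4 = F0 90 8D 80.
Leading byte 0xF0 = 11110000 matches 11110xxx → 4-byte sequence.
Byte 1: 0xF0 = 11110000, payload 000 (3 bits).
Byte 2: 0x90 = 10010000 (10xxxxxx ✓), payload 010000.
Byte 3: 0x8D = 10001101 (10xxxxxx ✓), payload 001101.
Byte 4: 0x80 = 10000000 (10xxxxxx ✓), payload 000000.
Concatenate: 000010000001101000000 = 0x10340 (21 bits → U+10340).

U+10340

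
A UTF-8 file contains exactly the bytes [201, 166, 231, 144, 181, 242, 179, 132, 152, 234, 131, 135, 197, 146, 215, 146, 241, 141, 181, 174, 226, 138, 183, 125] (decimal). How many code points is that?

9

Byte at offset 0: 0xC9 = 11001001 → 2-byte char (#1). Advance 2.
Byte at offset 2: 0xE7 = 11100111 → 3-byte char (#2). Advance 3.
Byte at offset 5: 0xF2 = 11110010 → 4-byte char (#3). Advance 4.
Byte at offset 9: 0xEA = 11101010 → 3-byte char (#4). Advance 3.
Byte at offset 12: 0xC5 = 11000101 → 2-byte char (#5). Advance 2.
Byte at offset 14: 0xD7 = 11010111 → 2-byte char (#6). Advance 2.
Byte at offset 16: 0xF1 = 11110001 → 4-byte char (#7). Advance 4.
Byte at offset 20: 0xE2 = 11100010 → 3-byte char (#8). Advance 3.
Byte at offset 23: 0x7D = 01111101 → 1-byte char (#9). Advance 1.
Reached end at offset 24 after 9 code points.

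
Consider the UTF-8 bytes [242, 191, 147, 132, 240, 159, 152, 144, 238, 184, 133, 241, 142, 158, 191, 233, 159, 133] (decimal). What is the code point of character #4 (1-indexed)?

Offset 0: leading byte 0xF2 = 11110010 → 4-byte char #1 = F2 BF 93 84.
Offset 4: leading byte 0xF0 = 11110000 → 4-byte char #2 = F0 9F 98 90.
Offset 8: leading byte 0xEE = 11101110 → 3-byte char #3 = EE B8 85.
Offset 11: leading byte 0xF1 = 11110001 → 4-byte char #4 = F1 8E 9E BF.
Leading byte 0xF1 = 11110001 matches 11110xxx → 4-byte sequence.
Byte 1: 0xF1 = 11110001, payload 001 (3 bits).
Byte 2: 0x8E = 10001110 (10xxxxxx ✓), payload 001110.
Byte 3: 0x9E = 10011110 (10xxxxxx ✓), payload 011110.
Byte 4: 0xBF = 10111111 (10xxxxxx ✓), payload 111111.
Concatenate: 001001110011110111111 = 0x4E7BF (21 bits → U+4E7BF).

U+4E7BF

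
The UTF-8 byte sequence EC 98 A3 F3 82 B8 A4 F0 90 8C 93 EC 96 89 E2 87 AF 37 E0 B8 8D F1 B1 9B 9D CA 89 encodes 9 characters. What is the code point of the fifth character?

Offset 0: leading byte 0xEC = 11101100 → 3-byte char #1 = EC 98 A3.
Offset 3: leading byte 0xF3 = 11110011 → 4-byte char #2 = F3 82 B8 A4.
Offset 7: leading byte 0xF0 = 11110000 → 4-byte char #3 = F0 90 8C 93.
Offset 11: leading byte 0xEC = 11101100 → 3-byte char #4 = EC 96 89.
Offset 14: leading byte 0xE2 = 11100010 → 3-byte char #5 = E2 87 AF.
Leading byte 0xE2 = 11100010 matches 1110xxxx → 3-byte sequence.
Byte 1: 0xE2 = 11100010, payload 0010 (4 bits).
Byte 2: 0x87 = 10000111 (10xxxxxx ✓), payload 000111.
Byte 3: 0xAF = 10101111 (10xxxxxx ✓), payload 101111.
Concatenate: 0010000111101111 = 0x21EF (16 bits → U+21EF).

U+21EF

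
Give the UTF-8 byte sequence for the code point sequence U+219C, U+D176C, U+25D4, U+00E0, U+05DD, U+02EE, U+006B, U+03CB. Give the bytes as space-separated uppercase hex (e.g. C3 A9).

U+219C: 3-byte form → E2 86 9C.
U+D176C: 4-byte form → F3 91 9D AC.
U+25D4: 3-byte form → E2 97 94.
U+00E0: 2-byte form → C3 A0.
U+05DD: 2-byte form → D7 9D.
U+02EE: 2-byte form → CB AE.
U+006B: 1-byte form → 6B.
U+03CB: 2-byte form → CF 8B.
Concatenated (19 bytes): E2 86 9C F3 91 9D AC E2 97 94 C3 A0 D7 9D CB AE 6B CF 8B.

E2 86 9C F3 91 9D AC E2 97 94 C3 A0 D7 9D CB AE 6B CF 8B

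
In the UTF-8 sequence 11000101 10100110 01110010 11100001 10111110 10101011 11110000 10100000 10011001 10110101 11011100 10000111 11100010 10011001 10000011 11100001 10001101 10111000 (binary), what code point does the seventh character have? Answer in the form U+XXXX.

Offset 0: leading byte 0xC5 = 11000101 → 2-byte char #1 = C5 A6.
Offset 2: leading byte 0x72 = 01110010 → 1-byte char #2 = 72.
Offset 3: leading byte 0xE1 = 11100001 → 3-byte char #3 = E1 BE AB.
Offset 6: leading byte 0xF0 = 11110000 → 4-byte char #4 = F0 A0 99 B5.
Offset 10: leading byte 0xDC = 11011100 → 2-byte char #5 = DC 87.
Offset 12: leading byte 0xE2 = 11100010 → 3-byte char #6 = E2 99 83.
Offset 15: leading byte 0xE1 = 11100001 → 3-byte char #7 = E1 8D B8.
Leading byte 0xE1 = 11100001 matches 1110xxxx → 3-byte sequence.
Byte 1: 0xE1 = 11100001, payload 0001 (4 bits).
Byte 2: 0x8D = 10001101 (10xxxxxx ✓), payload 001101.
Byte 3: 0xB8 = 10111000 (10xxxxxx ✓), payload 111000.
Concatenate: 0001001101111000 = 0x1378 (16 bits → U+1378).

U+1378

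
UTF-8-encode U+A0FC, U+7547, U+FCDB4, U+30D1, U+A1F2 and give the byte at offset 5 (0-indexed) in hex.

0x87

U+A0FC → 3-byte form EA 83 BC at offsets 0–2.
U+7547 → 3-byte form E7 95 87 at offsets 3–5.
Offset 5 falls in char 2's range; it's byte 3 of E7 95 87 = 0x87.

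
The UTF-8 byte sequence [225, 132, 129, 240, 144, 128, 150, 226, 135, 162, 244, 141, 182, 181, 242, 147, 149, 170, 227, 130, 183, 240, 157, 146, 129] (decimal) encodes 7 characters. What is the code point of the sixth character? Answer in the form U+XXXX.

U+30B7

Offset 0: leading byte 0xE1 = 11100001 → 3-byte char #1 = E1 84 81.
Offset 3: leading byte 0xF0 = 11110000 → 4-byte char #2 = F0 90 80 96.
Offset 7: leading byte 0xE2 = 11100010 → 3-byte char #3 = E2 87 A2.
Offset 10: leading byte 0xF4 = 11110100 → 4-byte char #4 = F4 8D B6 B5.
Offset 14: leading byte 0xF2 = 11110010 → 4-byte char #5 = F2 93 95 AA.
Offset 18: leading byte 0xE3 = 11100011 → 3-byte char #6 = E3 82 B7.
Leading byte 0xE3 = 11100011 matches 1110xxxx → 3-byte sequence.
Byte 1: 0xE3 = 11100011, payload 0011 (4 bits).
Byte 2: 0x82 = 10000010 (10xxxxxx ✓), payload 000010.
Byte 3: 0xB7 = 10110111 (10xxxxxx ✓), payload 110111.
Concatenate: 0011000010110111 = 0x30B7 (16 bits → U+30B7).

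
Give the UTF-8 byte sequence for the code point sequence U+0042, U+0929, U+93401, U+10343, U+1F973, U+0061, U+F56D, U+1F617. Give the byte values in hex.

U+0042: 1-byte form → 42.
U+0929: 3-byte form → E0 A4 A9.
U+93401: 4-byte form → F2 93 90 81.
U+10343: 4-byte form → F0 90 8D 83.
U+1F973: 4-byte form → F0 9F A5 B3.
U+0061: 1-byte form → 61.
U+F56D: 3-byte form → EF 95 AD.
U+1F617: 4-byte form → F0 9F 98 97.
Concatenated (24 bytes): 42 E0 A4 A9 F2 93 90 81 F0 90 8D 83 F0 9F A5 B3 61 EF 95 AD F0 9F 98 97.

42 E0 A4 A9 F2 93 90 81 F0 90 8D 83 F0 9F A5 B3 61 EF 95 AD F0 9F 98 97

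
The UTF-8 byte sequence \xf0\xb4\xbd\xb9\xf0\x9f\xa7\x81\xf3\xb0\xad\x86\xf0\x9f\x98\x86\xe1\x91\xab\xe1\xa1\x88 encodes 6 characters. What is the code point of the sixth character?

U+1848

Offset 0: leading byte 0xF0 = 11110000 → 4-byte char #1 = F0 B4 BD B9.
Offset 4: leading byte 0xF0 = 11110000 → 4-byte char #2 = F0 9F A7 81.
Offset 8: leading byte 0xF3 = 11110011 → 4-byte char #3 = F3 B0 AD 86.
Offset 12: leading byte 0xF0 = 11110000 → 4-byte char #4 = F0 9F 98 86.
Offset 16: leading byte 0xE1 = 11100001 → 3-byte char #5 = E1 91 AB.
Offset 19: leading byte 0xE1 = 11100001 → 3-byte char #6 = E1 A1 88.
Leading byte 0xE1 = 11100001 matches 1110xxxx → 3-byte sequence.
Byte 1: 0xE1 = 11100001, payload 0001 (4 bits).
Byte 2: 0xA1 = 10100001 (10xxxxxx ✓), payload 100001.
Byte 3: 0x88 = 10001000 (10xxxxxx ✓), payload 001000.
Concatenate: 0001100001001000 = 0x1848 (16 bits → U+1848).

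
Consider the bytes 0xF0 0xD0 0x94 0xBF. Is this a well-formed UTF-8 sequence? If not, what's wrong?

Leading byte 0xF0 = 11110000 → 4-byte form.
Byte 2 is 0xD0 = 11010000, which is not 10xxxxxx — expected a continuation byte.

invalid (non-continuation byte where continuation expected)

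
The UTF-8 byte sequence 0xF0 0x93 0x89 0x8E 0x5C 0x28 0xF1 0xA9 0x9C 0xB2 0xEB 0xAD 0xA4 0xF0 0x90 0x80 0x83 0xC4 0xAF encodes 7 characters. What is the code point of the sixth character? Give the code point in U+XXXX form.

Offset 0: leading byte 0xF0 = 11110000 → 4-byte char #1 = F0 93 89 8E.
Offset 4: leading byte 0x5C = 01011100 → 1-byte char #2 = 5C.
Offset 5: leading byte 0x28 = 00101000 → 1-byte char #3 = 28.
Offset 6: leading byte 0xF1 = 11110001 → 4-byte char #4 = F1 A9 9C B2.
Offset 10: leading byte 0xEB = 11101011 → 3-byte char #5 = EB AD A4.
Offset 13: leading byte 0xF0 = 11110000 → 4-byte char #6 = F0 90 80 83.
Leading byte 0xF0 = 11110000 matches 11110xxx → 4-byte sequence.
Byte 1: 0xF0 = 11110000, payload 000 (3 bits).
Byte 2: 0x90 = 10010000 (10xxxxxx ✓), payload 010000.
Byte 3: 0x80 = 10000000 (10xxxxxx ✓), payload 000000.
Byte 4: 0x83 = 10000011 (10xxxxxx ✓), payload 000011.
Concatenate: 000010000000000000011 = 0x10003 (21 bits → U+10003).

U+10003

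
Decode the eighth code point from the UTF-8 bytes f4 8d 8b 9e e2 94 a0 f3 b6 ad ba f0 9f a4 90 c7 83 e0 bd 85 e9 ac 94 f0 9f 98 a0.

U+1F620

Offset 0: leading byte 0xF4 = 11110100 → 4-byte char #1 = F4 8D 8B 9E.
Offset 4: leading byte 0xE2 = 11100010 → 3-byte char #2 = E2 94 A0.
Offset 7: leading byte 0xF3 = 11110011 → 4-byte char #3 = F3 B6 AD BA.
Offset 11: leading byte 0xF0 = 11110000 → 4-byte char #4 = F0 9F A4 90.
Offset 15: leading byte 0xC7 = 11000111 → 2-byte char #5 = C7 83.
Offset 17: leading byte 0xE0 = 11100000 → 3-byte char #6 = E0 BD 85.
Offset 20: leading byte 0xE9 = 11101001 → 3-byte char #7 = E9 AC 94.
Offset 23: leading byte 0xF0 = 11110000 → 4-byte char #8 = F0 9F 98 A0.
Leading byte 0xF0 = 11110000 matches 11110xxx → 4-byte sequence.
Byte 1: 0xF0 = 11110000, payload 000 (3 bits).
Byte 2: 0x9F = 10011111 (10xxxxxx ✓), payload 011111.
Byte 3: 0x98 = 10011000 (10xxxxxx ✓), payload 011000.
Byte 4: 0xA0 = 10100000 (10xxxxxx ✓), payload 100000.
Concatenate: 000011111011000100000 = 0x1F620 (21 bits → U+1F620).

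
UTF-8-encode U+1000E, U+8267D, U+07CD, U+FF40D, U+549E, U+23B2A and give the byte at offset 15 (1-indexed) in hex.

1-indexed offset 15 is 0-indexed offset 14.
U+1000E → 4-byte form F0 90 80 8E at offsets 0–3.
U+8267D → 4-byte form F2 82 99 BD at offsets 4–7.
U+07CD → 2-byte form DF 8D at offsets 8–9.
U+FF40D → 4-byte form F3 BF 90 8D at offsets 10–13.
U+549E → 3-byte form E5 92 9E at offsets 14–16.
Offset 14 falls in char 5's range; it's byte 1 of E5 92 9E = 0xE5.

0xE5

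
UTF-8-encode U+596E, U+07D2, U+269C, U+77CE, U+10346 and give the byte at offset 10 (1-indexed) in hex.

1-indexed offset 10 is 0-indexed offset 9.
U+596E → 3-byte form E5 A5 AE at offsets 0–2.
U+07D2 → 2-byte form DF 92 at offsets 3–4.
U+269C → 3-byte form E2 9A 9C at offsets 5–7.
U+77CE → 3-byte form E7 9F 8E at offsets 8–10.
Offset 9 falls in char 4's range; it's byte 2 of E7 9F 8E = 0x9F.

0x9F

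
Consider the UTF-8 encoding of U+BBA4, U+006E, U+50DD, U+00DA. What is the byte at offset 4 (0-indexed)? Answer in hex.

0xE5

U+BBA4 → 3-byte form EB AE A4 at offsets 0–2.
U+006E → 1-byte form 6E at offsets 3–3.
U+50DD → 3-byte form E5 83 9D at offsets 4–6.
Offset 4 falls in char 3's range; it's byte 1 of E5 83 9D = 0xE5.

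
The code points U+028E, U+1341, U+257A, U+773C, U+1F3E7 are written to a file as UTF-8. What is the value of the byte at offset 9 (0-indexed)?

U+028E → 2-byte form CA 8E at offsets 0–1.
U+1341 → 3-byte form E1 8D 81 at offsets 2–4.
U+257A → 3-byte form E2 95 BA at offsets 5–7.
U+773C → 3-byte form E7 9C BC at offsets 8–10.
Offset 9 falls in char 4's range; it's byte 2 of E7 9C BC = 0x9C.

0x9C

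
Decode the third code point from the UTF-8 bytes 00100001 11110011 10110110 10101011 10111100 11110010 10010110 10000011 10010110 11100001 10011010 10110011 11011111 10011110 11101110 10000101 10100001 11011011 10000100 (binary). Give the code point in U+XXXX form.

Offset 0: leading byte 0x21 = 00100001 → 1-byte char #1 = 21.
Offset 1: leading byte 0xF3 = 11110011 → 4-byte char #2 = F3 B6 AB BC.
Offset 5: leading byte 0xF2 = 11110010 → 4-byte char #3 = F2 96 83 96.
Leading byte 0xF2 = 11110010 matches 11110xxx → 4-byte sequence.
Byte 1: 0xF2 = 11110010, payload 010 (3 bits).
Byte 2: 0x96 = 10010110 (10xxxxxx ✓), payload 010110.
Byte 3: 0x83 = 10000011 (10xxxxxx ✓), payload 000011.
Byte 4: 0x96 = 10010110 (10xxxxxx ✓), payload 010110.
Concatenate: 010010110000011010110 = 0x960D6 (21 bits → U+960D6).

U+960D6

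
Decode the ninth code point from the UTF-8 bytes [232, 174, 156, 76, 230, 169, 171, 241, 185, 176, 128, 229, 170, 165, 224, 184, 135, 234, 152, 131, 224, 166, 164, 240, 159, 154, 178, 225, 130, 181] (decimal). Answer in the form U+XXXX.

U+1F6B2

Offset 0: leading byte 0xE8 = 11101000 → 3-byte char #1 = E8 AE 9C.
Offset 3: leading byte 0x4C = 01001100 → 1-byte char #2 = 4C.
Offset 4: leading byte 0xE6 = 11100110 → 3-byte char #3 = E6 A9 AB.
Offset 7: leading byte 0xF1 = 11110001 → 4-byte char #4 = F1 B9 B0 80.
Offset 11: leading byte 0xE5 = 11100101 → 3-byte char #5 = E5 AA A5.
Offset 14: leading byte 0xE0 = 11100000 → 3-byte char #6 = E0 B8 87.
Offset 17: leading byte 0xEA = 11101010 → 3-byte char #7 = EA 98 83.
Offset 20: leading byte 0xE0 = 11100000 → 3-byte char #8 = E0 A6 A4.
Offset 23: leading byte 0xF0 = 11110000 → 4-byte char #9 = F0 9F 9A B2.
Leading byte 0xF0 = 11110000 matches 11110xxx → 4-byte sequence.
Byte 1: 0xF0 = 11110000, payload 000 (3 bits).
Byte 2: 0x9F = 10011111 (10xxxxxx ✓), payload 011111.
Byte 3: 0x9A = 10011010 (10xxxxxx ✓), payload 011010.
Byte 4: 0xB2 = 10110010 (10xxxxxx ✓), payload 110010.
Concatenate: 000011111011010110010 = 0x1F6B2 (21 bits → U+1F6B2).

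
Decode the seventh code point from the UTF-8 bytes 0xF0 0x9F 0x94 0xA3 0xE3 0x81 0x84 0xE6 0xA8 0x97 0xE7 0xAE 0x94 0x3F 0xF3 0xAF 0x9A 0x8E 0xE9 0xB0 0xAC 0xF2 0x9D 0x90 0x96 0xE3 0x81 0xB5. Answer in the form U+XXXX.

U+9C2C

Offset 0: leading byte 0xF0 = 11110000 → 4-byte char #1 = F0 9F 94 A3.
Offset 4: leading byte 0xE3 = 11100011 → 3-byte char #2 = E3 81 84.
Offset 7: leading byte 0xE6 = 11100110 → 3-byte char #3 = E6 A8 97.
Offset 10: leading byte 0xE7 = 11100111 → 3-byte char #4 = E7 AE 94.
Offset 13: leading byte 0x3F = 00111111 → 1-byte char #5 = 3F.
Offset 14: leading byte 0xF3 = 11110011 → 4-byte char #6 = F3 AF 9A 8E.
Offset 18: leading byte 0xE9 = 11101001 → 3-byte char #7 = E9 B0 AC.
Leading byte 0xE9 = 11101001 matches 1110xxxx → 3-byte sequence.
Byte 1: 0xE9 = 11101001, payload 1001 (4 bits).
Byte 2: 0xB0 = 10110000 (10xxxxxx ✓), payload 110000.
Byte 3: 0xAC = 10101100 (10xxxxxx ✓), payload 101100.
Concatenate: 1001110000101100 = 0x9C2C (16 bits → U+9C2C).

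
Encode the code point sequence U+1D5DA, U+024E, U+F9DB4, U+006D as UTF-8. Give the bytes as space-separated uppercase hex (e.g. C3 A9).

F0 9D 97 9A C9 8E F3 B9 B6 B4 6D

U+1D5DA: 4-byte form → F0 9D 97 9A.
U+024E: 2-byte form → C9 8E.
U+F9DB4: 4-byte form → F3 B9 B6 B4.
U+006D: 1-byte form → 6D.
Concatenated (11 bytes): F0 9D 97 9A C9 8E F3 B9 B6 B4 6D.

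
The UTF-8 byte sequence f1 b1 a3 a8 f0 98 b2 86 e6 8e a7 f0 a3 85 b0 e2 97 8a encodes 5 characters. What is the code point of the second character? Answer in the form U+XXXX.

Offset 0: leading byte 0xF1 = 11110001 → 4-byte char #1 = F1 B1 A3 A8.
Offset 4: leading byte 0xF0 = 11110000 → 4-byte char #2 = F0 98 B2 86.
Leading byte 0xF0 = 11110000 matches 11110xxx → 4-byte sequence.
Byte 1: 0xF0 = 11110000, payload 000 (3 bits).
Byte 2: 0x98 = 10011000 (10xxxxxx ✓), payload 011000.
Byte 3: 0xB2 = 10110010 (10xxxxxx ✓), payload 110010.
Byte 4: 0x86 = 10000110 (10xxxxxx ✓), payload 000110.
Concatenate: 000011000110010000110 = 0x18C86 (21 bits → U+18C86).

U+18C86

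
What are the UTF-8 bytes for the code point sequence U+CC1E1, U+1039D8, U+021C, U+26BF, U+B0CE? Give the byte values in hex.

U+CC1E1: 4-byte form → F3 8C 87 A1.
U+1039D8: 4-byte form → F4 83 A7 98.
U+021C: 2-byte form → C8 9C.
U+26BF: 3-byte form → E2 9A BF.
U+B0CE: 3-byte form → EB 83 8E.
Concatenated (16 bytes): F3 8C 87 A1 F4 83 A7 98 C8 9C E2 9A BF EB 83 8E.

F3 8C 87 A1 F4 83 A7 98 C8 9C E2 9A BF EB 83 8E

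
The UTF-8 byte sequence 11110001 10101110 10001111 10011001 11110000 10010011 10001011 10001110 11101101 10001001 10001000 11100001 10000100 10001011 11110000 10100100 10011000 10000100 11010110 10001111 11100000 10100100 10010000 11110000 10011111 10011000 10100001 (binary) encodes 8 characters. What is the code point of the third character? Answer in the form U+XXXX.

U+D248

Offset 0: leading byte 0xF1 = 11110001 → 4-byte char #1 = F1 AE 8F 99.
Offset 4: leading byte 0xF0 = 11110000 → 4-byte char #2 = F0 93 8B 8E.
Offset 8: leading byte 0xED = 11101101 → 3-byte char #3 = ED 89 88.
Leading byte 0xED = 11101101 matches 1110xxxx → 3-byte sequence.
Byte 1: 0xED = 11101101, payload 1101 (4 bits).
Byte 2: 0x89 = 10001001 (10xxxxxx ✓), payload 001001.
Byte 3: 0x88 = 10001000 (10xxxxxx ✓), payload 001000.
Concatenate: 1101001001001000 = 0xD248 (16 bits → U+D248).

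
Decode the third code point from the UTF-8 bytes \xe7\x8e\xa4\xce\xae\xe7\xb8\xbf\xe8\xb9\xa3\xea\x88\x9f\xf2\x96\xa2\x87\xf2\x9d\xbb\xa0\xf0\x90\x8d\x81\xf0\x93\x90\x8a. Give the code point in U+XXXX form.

Offset 0: leading byte 0xE7 = 11100111 → 3-byte char #1 = E7 8E A4.
Offset 3: leading byte 0xCE = 11001110 → 2-byte char #2 = CE AE.
Offset 5: leading byte 0xE7 = 11100111 → 3-byte char #3 = E7 B8 BF.
Leading byte 0xE7 = 11100111 matches 1110xxxx → 3-byte sequence.
Byte 1: 0xE7 = 11100111, payload 0111 (4 bits).
Byte 2: 0xB8 = 10111000 (10xxxxxx ✓), payload 111000.
Byte 3: 0xBF = 10111111 (10xxxxxx ✓), payload 111111.
Concatenate: 0111111000111111 = 0x7E3F (16 bits → U+7E3F).

U+7E3F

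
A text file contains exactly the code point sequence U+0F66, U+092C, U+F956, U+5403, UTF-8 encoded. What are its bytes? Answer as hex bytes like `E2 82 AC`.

E0 BD A6 E0 A4 AC EF A5 96 E5 90 83

U+0F66: 3-byte form → E0 BD A6.
U+092C: 3-byte form → E0 A4 AC.
U+F956: 3-byte form → EF A5 96.
U+5403: 3-byte form → E5 90 83.
Concatenated (12 bytes): E0 BD A6 E0 A4 AC EF A5 96 E5 90 83.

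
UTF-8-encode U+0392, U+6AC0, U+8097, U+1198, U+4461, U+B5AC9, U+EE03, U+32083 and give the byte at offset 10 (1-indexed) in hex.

1-indexed offset 10 is 0-indexed offset 9.
U+0392 → 2-byte form CE 92 at offsets 0–1.
U+6AC0 → 3-byte form E6 AB 80 at offsets 2–4.
U+8097 → 3-byte form E8 82 97 at offsets 5–7.
U+1198 → 3-byte form E1 86 98 at offsets 8–10.
Offset 9 falls in char 4's range; it's byte 2 of E1 86 98 = 0x86.

0x86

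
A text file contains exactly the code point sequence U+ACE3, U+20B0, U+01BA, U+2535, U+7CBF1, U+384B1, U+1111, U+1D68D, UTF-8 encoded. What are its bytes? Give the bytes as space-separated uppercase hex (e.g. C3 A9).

U+ACE3: 3-byte form → EA B3 A3.
U+20B0: 3-byte form → E2 82 B0.
U+01BA: 2-byte form → C6 BA.
U+2535: 3-byte form → E2 94 B5.
U+7CBF1: 4-byte form → F1 BC AF B1.
U+384B1: 4-byte form → F0 B8 92 B1.
U+1111: 3-byte form → E1 84 91.
U+1D68D: 4-byte form → F0 9D 9A 8D.
Concatenated (26 bytes): EA B3 A3 E2 82 B0 C6 BA E2 94 B5 F1 BC AF B1 F0 B8 92 B1 E1 84 91 F0 9D 9A 8D.

EA B3 A3 E2 82 B0 C6 BA E2 94 B5 F1 BC AF B1 F0 B8 92 B1 E1 84 91 F0 9D 9A 8D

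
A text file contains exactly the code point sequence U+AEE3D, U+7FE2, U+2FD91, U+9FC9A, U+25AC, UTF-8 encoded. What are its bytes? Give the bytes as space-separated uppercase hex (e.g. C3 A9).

F2 AE B8 BD E7 BF A2 F0 AF B6 91 F2 9F B2 9A E2 96 AC

U+AEE3D: 4-byte form → F2 AE B8 BD.
U+7FE2: 3-byte form → E7 BF A2.
U+2FD91: 4-byte form → F0 AF B6 91.
U+9FC9A: 4-byte form → F2 9F B2 9A.
U+25AC: 3-byte form → E2 96 AC.
Concatenated (18 bytes): F2 AE B8 BD E7 BF A2 F0 AF B6 91 F2 9F B2 9A E2 96 AC.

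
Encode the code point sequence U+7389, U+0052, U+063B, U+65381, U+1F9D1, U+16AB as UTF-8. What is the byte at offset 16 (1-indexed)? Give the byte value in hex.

0x9A

1-indexed offset 16 is 0-indexed offset 15.
U+7389 → 3-byte form E7 8E 89 at offsets 0–2.
U+0052 → 1-byte form 52 at offsets 3–3.
U+063B → 2-byte form D8 BB at offsets 4–5.
U+65381 → 4-byte form F1 A5 8E 81 at offsets 6–9.
U+1F9D1 → 4-byte form F0 9F A7 91 at offsets 10–13.
U+16AB → 3-byte form E1 9A AB at offsets 14–16.
Offset 15 falls in char 6's range; it's byte 2 of E1 9A AB = 0x9A.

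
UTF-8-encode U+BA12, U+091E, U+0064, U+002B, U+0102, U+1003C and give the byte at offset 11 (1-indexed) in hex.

0xF0

1-indexed offset 11 is 0-indexed offset 10.
U+BA12 → 3-byte form EB A8 92 at offsets 0–2.
U+091E → 3-byte form E0 A4 9E at offsets 3–5.
U+0064 → 1-byte form 64 at offsets 6–6.
U+002B → 1-byte form 2B at offsets 7–7.
U+0102 → 2-byte form C4 82 at offsets 8–9.
U+1003C → 4-byte form F0 90 80 BC at offsets 10–13.
Offset 10 falls in char 6's range; it's byte 1 of F0 90 80 BC = 0xF0.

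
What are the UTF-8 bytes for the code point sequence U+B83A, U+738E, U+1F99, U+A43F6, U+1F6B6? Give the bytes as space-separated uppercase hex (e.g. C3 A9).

U+B83A: 3-byte form → EB A0 BA.
U+738E: 3-byte form → E7 8E 8E.
U+1F99: 3-byte form → E1 BE 99.
U+A43F6: 4-byte form → F2 A4 8F B6.
U+1F6B6: 4-byte form → F0 9F 9A B6.
Concatenated (17 bytes): EB A0 BA E7 8E 8E E1 BE 99 F2 A4 8F B6 F0 9F 9A B6.

EB A0 BA E7 8E 8E E1 BE 99 F2 A4 8F B6 F0 9F 9A B6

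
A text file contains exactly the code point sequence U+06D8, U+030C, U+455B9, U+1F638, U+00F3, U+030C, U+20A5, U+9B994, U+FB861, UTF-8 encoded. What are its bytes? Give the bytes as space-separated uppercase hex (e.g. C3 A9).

DB 98 CC 8C F1 85 96 B9 F0 9F 98 B8 C3 B3 CC 8C E2 82 A5 F2 9B A6 94 F3 BB A1 A1

U+06D8: 2-byte form → DB 98.
U+030C: 2-byte form → CC 8C.
U+455B9: 4-byte form → F1 85 96 B9.
U+1F638: 4-byte form → F0 9F 98 B8.
U+00F3: 2-byte form → C3 B3.
U+030C: 2-byte form → CC 8C.
U+20A5: 3-byte form → E2 82 A5.
U+9B994: 4-byte form → F2 9B A6 94.
U+FB861: 4-byte form → F3 BB A1 A1.
Concatenated (27 bytes): DB 98 CC 8C F1 85 96 B9 F0 9F 98 B8 C3 B3 CC 8C E2 82 A5 F2 9B A6 94 F3 BB A1 A1.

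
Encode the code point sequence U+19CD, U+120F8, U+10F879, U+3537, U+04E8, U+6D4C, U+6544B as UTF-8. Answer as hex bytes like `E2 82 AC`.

U+19CD: 3-byte form → E1 A7 8D.
U+120F8: 4-byte form → F0 92 83 B8.
U+10F879: 4-byte form → F4 8F A1 B9.
U+3537: 3-byte form → E3 94 B7.
U+04E8: 2-byte form → D3 A8.
U+6D4C: 3-byte form → E6 B5 8C.
U+6544B: 4-byte form → F1 A5 91 8B.
Concatenated (23 bytes): E1 A7 8D F0 92 83 B8 F4 8F A1 B9 E3 94 B7 D3 A8 E6 B5 8C F1 A5 91 8B.

E1 A7 8D F0 92 83 B8 F4 8F A1 B9 E3 94 B7 D3 A8 E6 B5 8C F1 A5 91 8B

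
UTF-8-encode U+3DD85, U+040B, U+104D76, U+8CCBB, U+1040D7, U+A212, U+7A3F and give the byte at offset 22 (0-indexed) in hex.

U+3DD85 → 4-byte form F0 BD B6 85 at offsets 0–3.
U+040B → 2-byte form D0 8B at offsets 4–5.
U+104D76 → 4-byte form F4 84 B5 B6 at offsets 6–9.
U+8CCBB → 4-byte form F2 8C B2 BB at offsets 10–13.
U+1040D7 → 4-byte form F4 84 83 97 at offsets 14–17.
U+A212 → 3-byte form EA 88 92 at offsets 18–20.
U+7A3F → 3-byte form E7 A8 BF at offsets 21–23.
Offset 22 falls in char 7's range; it's byte 2 of E7 A8 BF = 0xA8.

0xA8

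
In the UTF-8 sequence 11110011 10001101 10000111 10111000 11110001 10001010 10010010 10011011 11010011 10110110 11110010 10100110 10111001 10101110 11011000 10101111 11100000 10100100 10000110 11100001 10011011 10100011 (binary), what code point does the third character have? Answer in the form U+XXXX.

Offset 0: leading byte 0xF3 = 11110011 → 4-byte char #1 = F3 8D 87 B8.
Offset 4: leading byte 0xF1 = 11110001 → 4-byte char #2 = F1 8A 92 9B.
Offset 8: leading byte 0xD3 = 11010011 → 2-byte char #3 = D3 B6.
Leading byte 0xD3 = 11010011 matches 110xxxxx → 2-byte sequence.
Byte 1: 0xD3 = 11010011, payload 10011 (5 bits).
Byte 2: 0xB6 = 10110110 (10xxxxxx ✓), payload 110110.
Concatenate: 10011110110 = 0x4F6 (11 bits → U+04F6).

U+04F6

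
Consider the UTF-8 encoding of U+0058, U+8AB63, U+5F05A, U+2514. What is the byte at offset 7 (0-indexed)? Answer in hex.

0x81

U+0058 → 1-byte form 58 at offsets 0–0.
U+8AB63 → 4-byte form F2 8A AD A3 at offsets 1–4.
U+5F05A → 4-byte form F1 9F 81 9A at offsets 5–8.
Offset 7 falls in char 3's range; it's byte 3 of F1 9F 81 9A = 0x81.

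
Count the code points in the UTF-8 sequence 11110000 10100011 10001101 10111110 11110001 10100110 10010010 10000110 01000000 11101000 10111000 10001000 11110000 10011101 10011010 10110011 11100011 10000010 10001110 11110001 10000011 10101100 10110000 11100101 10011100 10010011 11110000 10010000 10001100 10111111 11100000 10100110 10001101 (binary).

Byte at offset 0: 0xF0 = 11110000 → 4-byte char (#1). Advance 4.
Byte at offset 4: 0xF1 = 11110001 → 4-byte char (#2). Advance 4.
Byte at offset 8: 0x40 = 01000000 → 1-byte char (#3). Advance 1.
Byte at offset 9: 0xE8 = 11101000 → 3-byte char (#4). Advance 3.
Byte at offset 12: 0xF0 = 11110000 → 4-byte char (#5). Advance 4.
Byte at offset 16: 0xE3 = 11100011 → 3-byte char (#6). Advance 3.
Byte at offset 19: 0xF1 = 11110001 → 4-byte char (#7). Advance 4.
Byte at offset 23: 0xE5 = 11100101 → 3-byte char (#8). Advance 3.
Byte at offset 26: 0xF0 = 11110000 → 4-byte char (#9). Advance 4.
Byte at offset 30: 0xE0 = 11100000 → 3-byte char (#10). Advance 3.
Reached end at offset 33 after 10 code points.

10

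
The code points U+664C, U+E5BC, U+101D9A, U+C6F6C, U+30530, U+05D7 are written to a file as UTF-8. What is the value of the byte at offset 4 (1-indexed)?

0xEE

1-indexed offset 4 is 0-indexed offset 3.
U+664C → 3-byte form E6 99 8C at offsets 0–2.
U+E5BC → 3-byte form EE 96 BC at offsets 3–5.
Offset 3 falls in char 2's range; it's byte 1 of EE 96 BC = 0xEE.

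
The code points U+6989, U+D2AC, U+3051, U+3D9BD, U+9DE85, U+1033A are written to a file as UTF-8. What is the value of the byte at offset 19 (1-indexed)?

1-indexed offset 19 is 0-indexed offset 18.
U+6989 → 3-byte form E6 A6 89 at offsets 0–2.
U+D2AC → 3-byte form ED 8A AC at offsets 3–5.
U+3051 → 3-byte form E3 81 91 at offsets 6–8.
U+3D9BD → 4-byte form F0 BD A6 BD at offsets 9–12.
U+9DE85 → 4-byte form F2 9D BA 85 at offsets 13–16.
U+1033A → 4-byte form F0 90 8C BA at offsets 17–20.
Offset 18 falls in char 6's range; it's byte 2 of F0 90 8C BA = 0x90.

0x90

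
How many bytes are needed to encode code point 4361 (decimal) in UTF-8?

U+1109 = 0x1109. UTF-8 uses 1 byte below 0x80, 2 below 0x800, 3 below 0x10000, 4 up to 0x10FFFF. 0x1109 is in U+0800–U+FFFF → 3 bytes.

3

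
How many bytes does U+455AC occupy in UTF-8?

4

U+455AC = 0x455AC. UTF-8 uses 1 byte below 0x80, 2 below 0x800, 3 below 0x10000, 4 up to 0x10FFFF. 0x455AC is in U+10000–U+10FFFF → 4 bytes.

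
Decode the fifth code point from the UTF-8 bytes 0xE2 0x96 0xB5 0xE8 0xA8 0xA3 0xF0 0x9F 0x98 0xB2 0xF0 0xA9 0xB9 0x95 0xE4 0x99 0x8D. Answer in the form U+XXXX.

U+464D

Offset 0: leading byte 0xE2 = 11100010 → 3-byte char #1 = E2 96 B5.
Offset 3: leading byte 0xE8 = 11101000 → 3-byte char #2 = E8 A8 A3.
Offset 6: leading byte 0xF0 = 11110000 → 4-byte char #3 = F0 9F 98 B2.
Offset 10: leading byte 0xF0 = 11110000 → 4-byte char #4 = F0 A9 B9 95.
Offset 14: leading byte 0xE4 = 11100100 → 3-byte char #5 = E4 99 8D.
Leading byte 0xE4 = 11100100 matches 1110xxxx → 3-byte sequence.
Byte 1: 0xE4 = 11100100, payload 0100 (4 bits).
Byte 2: 0x99 = 10011001 (10xxxxxx ✓), payload 011001.
Byte 3: 0x8D = 10001101 (10xxxxxx ✓), payload 001101.
Concatenate: 0100011001001101 = 0x464D (16 bits → U+464D).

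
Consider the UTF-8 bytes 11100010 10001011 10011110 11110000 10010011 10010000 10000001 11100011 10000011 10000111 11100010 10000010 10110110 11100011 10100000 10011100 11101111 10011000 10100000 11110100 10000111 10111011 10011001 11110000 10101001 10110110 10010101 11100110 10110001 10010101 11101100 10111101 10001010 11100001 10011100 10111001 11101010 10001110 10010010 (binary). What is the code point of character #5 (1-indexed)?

Offset 0: leading byte 0xE2 = 11100010 → 3-byte char #1 = E2 8B 9E.
Offset 3: leading byte 0xF0 = 11110000 → 4-byte char #2 = F0 93 90 81.
Offset 7: leading byte 0xE3 = 11100011 → 3-byte char #3 = E3 83 87.
Offset 10: leading byte 0xE2 = 11100010 → 3-byte char #4 = E2 82 B6.
Offset 13: leading byte 0xE3 = 11100011 → 3-byte char #5 = E3 A0 9C.
Leading byte 0xE3 = 11100011 matches 1110xxxx → 3-byte sequence.
Byte 1: 0xE3 = 11100011, payload 0011 (4 bits).
Byte 2: 0xA0 = 10100000 (10xxxxxx ✓), payload 100000.
Byte 3: 0x9C = 10011100 (10xxxxxx ✓), payload 011100.
Concatenate: 0011100000011100 = 0x381C (16 bits → U+381C).

U+381C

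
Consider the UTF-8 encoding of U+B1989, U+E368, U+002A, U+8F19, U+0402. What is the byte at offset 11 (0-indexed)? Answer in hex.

0xD0

U+B1989 → 4-byte form F2 B1 A6 89 at offsets 0–3.
U+E368 → 3-byte form EE 8D A8 at offsets 4–6.
U+002A → 1-byte form 2A at offsets 7–7.
U+8F19 → 3-byte form E8 BC 99 at offsets 8–10.
U+0402 → 2-byte form D0 82 at offsets 11–12.
Offset 11 falls in char 5's range; it's byte 1 of D0 82 = 0xD0.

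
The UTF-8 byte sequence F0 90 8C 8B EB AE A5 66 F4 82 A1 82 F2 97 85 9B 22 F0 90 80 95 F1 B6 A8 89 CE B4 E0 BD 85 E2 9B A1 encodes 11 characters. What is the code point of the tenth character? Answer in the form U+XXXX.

Offset 0: leading byte 0xF0 = 11110000 → 4-byte char #1 = F0 90 8C 8B.
Offset 4: leading byte 0xEB = 11101011 → 3-byte char #2 = EB AE A5.
Offset 7: leading byte 0x66 = 01100110 → 1-byte char #3 = 66.
Offset 8: leading byte 0xF4 = 11110100 → 4-byte char #4 = F4 82 A1 82.
Offset 12: leading byte 0xF2 = 11110010 → 4-byte char #5 = F2 97 85 9B.
Offset 16: leading byte 0x22 = 00100010 → 1-byte char #6 = 22.
Offset 17: leading byte 0xF0 = 11110000 → 4-byte char #7 = F0 90 80 95.
Offset 21: leading byte 0xF1 = 11110001 → 4-byte char #8 = F1 B6 A8 89.
Offset 25: leading byte 0xCE = 11001110 → 2-byte char #9 = CE B4.
Offset 27: leading byte 0xE0 = 11100000 → 3-byte char #10 = E0 BD 85.
Leading byte 0xE0 = 11100000 matches 1110xxxx → 3-byte sequence.
Byte 1: 0xE0 = 11100000, payload 0000 (4 bits).
Byte 2: 0xBD = 10111101 (10xxxxxx ✓), payload 111101.
Byte 3: 0x85 = 10000101 (10xxxxxx ✓), payload 000101.
Concatenate: 0000111101000101 = 0xF45 (16 bits → U+0F45).

U+0F45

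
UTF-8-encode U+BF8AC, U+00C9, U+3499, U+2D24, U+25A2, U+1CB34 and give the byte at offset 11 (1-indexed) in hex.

1-indexed offset 11 is 0-indexed offset 10.
U+BF8AC → 4-byte form F2 BF A2 AC at offsets 0–3.
U+00C9 → 2-byte form C3 89 at offsets 4–5.
U+3499 → 3-byte form E3 92 99 at offsets 6–8.
U+2D24 → 3-byte form E2 B4 A4 at offsets 9–11.
Offset 10 falls in char 4's range; it's byte 2 of E2 B4 A4 = 0xB4.

0xB4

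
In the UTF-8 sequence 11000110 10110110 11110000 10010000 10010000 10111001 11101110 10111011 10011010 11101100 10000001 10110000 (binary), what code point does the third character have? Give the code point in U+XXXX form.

U+EEDA

Offset 0: leading byte 0xC6 = 11000110 → 2-byte char #1 = C6 B6.
Offset 2: leading byte 0xF0 = 11110000 → 4-byte char #2 = F0 90 90 B9.
Offset 6: leading byte 0xEE = 11101110 → 3-byte char #3 = EE BB 9A.
Leading byte 0xEE = 11101110 matches 1110xxxx → 3-byte sequence.
Byte 1: 0xEE = 11101110, payload 1110 (4 bits).
Byte 2: 0xBB = 10111011 (10xxxxxx ✓), payload 111011.
Byte 3: 0x9A = 10011010 (10xxxxxx ✓), payload 011010.
Concatenate: 1110111011011010 = 0xEEDA (16 bits → U+EEDA).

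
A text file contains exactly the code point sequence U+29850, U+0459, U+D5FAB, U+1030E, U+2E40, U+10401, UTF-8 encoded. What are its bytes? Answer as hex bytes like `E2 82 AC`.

F0 A9 A1 90 D1 99 F3 95 BE AB F0 90 8C 8E E2 B9 80 F0 90 90 81

U+29850: 4-byte form → F0 A9 A1 90.
U+0459: 2-byte form → D1 99.
U+D5FAB: 4-byte form → F3 95 BE AB.
U+1030E: 4-byte form → F0 90 8C 8E.
U+2E40: 3-byte form → E2 B9 80.
U+10401: 4-byte form → F0 90 90 81.
Concatenated (21 bytes): F0 A9 A1 90 D1 99 F3 95 BE AB F0 90 8C 8E E2 B9 80 F0 90 90 81.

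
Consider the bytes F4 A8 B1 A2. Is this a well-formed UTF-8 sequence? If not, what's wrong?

Leading byte 0xF4 = 11110100 → 4-byte form.
Payload = 0x128C62, which exceeds U+10FFFF, the maximum Unicode code point. (Leading bytes F5–FF, or F4 followed by ≥ 0x90, are invalid.)

invalid (encodes a value above U+10FFFF)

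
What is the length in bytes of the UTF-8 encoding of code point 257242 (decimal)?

U+3ECDA = 0x3ECDA. UTF-8 uses 1 byte below 0x80, 2 below 0x800, 3 below 0x10000, 4 up to 0x10FFFF. 0x3ECDA is in U+10000–U+10FFFF → 4 bytes.

4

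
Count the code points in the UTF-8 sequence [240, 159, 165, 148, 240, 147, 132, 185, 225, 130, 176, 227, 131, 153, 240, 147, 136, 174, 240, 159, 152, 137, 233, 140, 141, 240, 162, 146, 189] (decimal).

Byte at offset 0: 0xF0 = 11110000 → 4-byte char (#1). Advance 4.
Byte at offset 4: 0xF0 = 11110000 → 4-byte char (#2). Advance 4.
Byte at offset 8: 0xE1 = 11100001 → 3-byte char (#3). Advance 3.
Byte at offset 11: 0xE3 = 11100011 → 3-byte char (#4). Advance 3.
Byte at offset 14: 0xF0 = 11110000 → 4-byte char (#5). Advance 4.
Byte at offset 18: 0xF0 = 11110000 → 4-byte char (#6). Advance 4.
Byte at offset 22: 0xE9 = 11101001 → 3-byte char (#7). Advance 3.
Byte at offset 25: 0xF0 = 11110000 → 4-byte char (#8). Advance 4.
Reached end at offset 29 after 8 code points.

8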